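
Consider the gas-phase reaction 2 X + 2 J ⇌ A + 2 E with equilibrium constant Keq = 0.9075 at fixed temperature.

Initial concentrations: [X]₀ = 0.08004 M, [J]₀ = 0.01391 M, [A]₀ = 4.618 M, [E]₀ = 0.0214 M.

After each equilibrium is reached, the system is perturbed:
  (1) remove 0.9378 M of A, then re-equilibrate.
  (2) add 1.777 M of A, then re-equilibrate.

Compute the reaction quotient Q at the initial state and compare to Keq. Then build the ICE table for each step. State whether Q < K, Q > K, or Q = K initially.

Q₀ = 1706; Q > K (proceeds reverse)

Q₀ = 1706 vs Keq = 0.9075 ⇒ Q>K, reverse
Step 1:
                   X          J          A          E
  Initial    0.08004    0.01391      4.618     0.0214
  Change      0.0199     0.0199   -0.00995    -0.0199
  Equil      0.09994    0.03381      4.608     0.0015
  solve Keq expr → x = -0.00995; check Q = 0.9075
Then remove 0.9378 M of A.
Step 2:
                   X          J          A          E
  Initial    0.09994    0.03381       3.67     0.0015
  Change  -1.6942e-04 -1.6942e-04 8.4709e-05 1.6942e-04
  Equil      0.09977    0.03364       3.67   0.001669
  solve Keq expr → x = 8.4709e-05; check Q = 0.9075
Then add 1.777 M of A.
Step 3:
                   X          J          A          E
  Initial    0.09977    0.03364      5.447   0.001669
  Change  2.8351e-04 2.8351e-04 -1.4176e-04 -2.8351e-04
  Equil       0.1001    0.03392      5.447   0.001385
  solve Keq expr → x = -1.4176e-04; check Q = 0.9075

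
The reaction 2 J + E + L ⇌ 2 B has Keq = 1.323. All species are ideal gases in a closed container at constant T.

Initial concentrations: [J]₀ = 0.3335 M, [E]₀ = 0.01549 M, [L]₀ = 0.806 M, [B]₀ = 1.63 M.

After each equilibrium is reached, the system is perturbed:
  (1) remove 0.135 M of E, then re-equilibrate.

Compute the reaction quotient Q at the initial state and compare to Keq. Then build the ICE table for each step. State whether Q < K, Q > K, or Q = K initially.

Q₀ = 1913; Q > K (proceeds reverse)

Q₀ = 1913 vs Keq = 1.323 ⇒ Q>K, reverse
Step 1:
                  J         E         L         B
  init       0.3335   0.01549     0.806      1.63
  Δ          0.7634    0.3817    0.3817   -0.7634
  eq          1.097    0.3972     1.188    0.8666
  solve Keq expr → x = -0.3817; check Q = 1.323
Then remove 0.135 M of E.
Step 2:
                  J         E         L         B
  init        1.097    0.2622     1.188    0.8666
  Δ         0.06507   0.03253   0.03253  -0.06507
  eq          1.162    0.2947      1.22    0.8015
  solve Keq expr → x = -0.03253; check Q = 1.323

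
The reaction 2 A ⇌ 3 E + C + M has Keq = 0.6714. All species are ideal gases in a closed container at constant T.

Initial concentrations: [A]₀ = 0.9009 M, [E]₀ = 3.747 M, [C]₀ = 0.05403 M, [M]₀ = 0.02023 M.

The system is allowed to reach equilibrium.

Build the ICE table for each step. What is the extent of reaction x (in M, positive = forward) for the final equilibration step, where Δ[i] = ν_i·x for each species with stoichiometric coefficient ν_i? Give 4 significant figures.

Q₀ = 0.07085 vs Keq = 0.6714 ⇒ Q<K, forward
Step 1:
                    A           E           C           M
  init         0.9009       3.747     0.05403     0.02023
  Δ          -0.09974      0.1496     0.04987     0.04987
  eq           0.8012       3.897      0.1039      0.0701
  solve Keq expr → x = 0.04987; check Q = 0.6714

x = 0.04987 M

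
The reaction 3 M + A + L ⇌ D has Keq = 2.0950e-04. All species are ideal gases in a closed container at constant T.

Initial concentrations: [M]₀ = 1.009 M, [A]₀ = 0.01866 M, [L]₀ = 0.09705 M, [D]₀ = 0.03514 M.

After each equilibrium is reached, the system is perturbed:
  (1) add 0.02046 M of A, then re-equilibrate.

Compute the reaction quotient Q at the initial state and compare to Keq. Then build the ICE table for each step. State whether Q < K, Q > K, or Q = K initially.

Q₀ = 18.89; Q > K (proceeds reverse)

Q₀ = 18.89 vs Keq = 2.0950e-04 ⇒ Q>K, reverse
Step 1:
                   M          A          L          D
  init         1.009    0.01866    0.09705    0.03514
  Δ           0.1054    0.03514    0.03514   -0.03514
  eq           1.114     0.0538     0.1322 2.0620e-06
  solve Keq expr → x = -0.03514; check Q = 2.0950e-04
Then add 0.02046 M of A.
Step 2:
                   M          A          L          D
  init         1.114    0.07426     0.1322 2.0620e-06
  Δ       -2.3524e-06 -7.8412e-07 -7.8412e-07 7.8412e-07
  eq           1.114    0.07426     0.1322 2.8461e-06
  solve Keq expr → x = 7.8412e-07; check Q = 2.0950e-04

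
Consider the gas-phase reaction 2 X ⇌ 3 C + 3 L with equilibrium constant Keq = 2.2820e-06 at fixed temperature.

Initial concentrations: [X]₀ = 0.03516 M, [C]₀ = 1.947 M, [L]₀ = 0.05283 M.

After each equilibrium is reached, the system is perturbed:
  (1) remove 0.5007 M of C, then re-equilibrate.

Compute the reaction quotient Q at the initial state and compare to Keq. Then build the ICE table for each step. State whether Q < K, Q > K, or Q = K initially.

Q₀ = 0.8803 vs Keq = 2.2820e-06 ⇒ Q>K, reverse
Step 1:
                   X          C          L
  I          0.03516      1.947    0.05283
  C          0.03444   -0.05165   -0.05165
  E           0.0696      1.895   0.001175
  solve Keq expr → x = -0.01722; check Q = 2.2820e-06
Then remove 0.5007 M of C.
Step 2:
                   X          C          L
  I           0.0696      1.395   0.001175
  C       -2.7814e-04 4.1721e-04 4.1721e-04
  E          0.06932      1.395   0.001592
  solve Keq expr → x = 1.3907e-04; check Q = 2.2820e-06

Q₀ = 0.8803; Q > K (proceeds reverse)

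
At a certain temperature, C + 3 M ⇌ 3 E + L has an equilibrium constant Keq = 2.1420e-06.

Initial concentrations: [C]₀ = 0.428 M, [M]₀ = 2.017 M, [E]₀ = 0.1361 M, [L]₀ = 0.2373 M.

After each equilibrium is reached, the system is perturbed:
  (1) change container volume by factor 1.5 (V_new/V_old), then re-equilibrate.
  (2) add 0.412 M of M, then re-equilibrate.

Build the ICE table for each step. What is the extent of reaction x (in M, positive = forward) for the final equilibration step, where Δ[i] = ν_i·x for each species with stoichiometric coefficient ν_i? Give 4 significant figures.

Q₀ = 1.7034e-04 vs Keq = 2.1420e-06 ⇒ Q>K, reverse
Step 1:
                   C          M          E          L
  I            0.428      2.017     0.1361     0.2373
  C          0.03342     0.1003    -0.1003   -0.03342
  E           0.4614      2.117    0.03583     0.2039
  solve Keq expr → x = -0.03342; check Q = 2.1420e-06
Then change container volume by factor 1.5 (V_new/V_old).
Step 2:
                   C          M          E          L
  I           0.3076      1.412    0.02389     0.1359
  C                0          0          0          0
  E           0.3076      1.412    0.02389     0.1359
  solve Keq expr → x = 0; check Q = 2.1420e-06
Then add 0.412 M of M.
Step 3:
                   C          M          E          L
  I           0.3076      1.824    0.02389     0.1359
  C        -0.002208  -0.006623   0.006623   0.002208
  E           0.3054      1.817    0.03051     0.1381
  solve Keq expr → x = 0.002208; check Q = 2.1420e-06

x = 0.002208 M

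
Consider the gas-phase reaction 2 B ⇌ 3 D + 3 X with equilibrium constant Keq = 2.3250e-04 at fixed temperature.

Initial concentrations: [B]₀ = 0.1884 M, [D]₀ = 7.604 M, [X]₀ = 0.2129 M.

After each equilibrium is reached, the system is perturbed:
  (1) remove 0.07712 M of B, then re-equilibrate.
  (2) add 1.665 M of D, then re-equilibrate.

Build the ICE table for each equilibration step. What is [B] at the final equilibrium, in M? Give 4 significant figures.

[B]_eq = 0.2514 M

Q₀ = 119.5 vs Keq = 2.3250e-04 ⇒ Q>K, reverse
Step 1:
                   B          D          X
  init        0.1884      7.604     0.2129
  Δ           0.1393    -0.2089    -0.2089
  eq          0.3277      7.395   0.003952
  solve Keq expr → x = -0.06965; check Q = 2.3250e-04
Then remove 0.07712 M of B.
Step 2:
                   B          D          X
  init        0.2506      7.395   0.003952
  Δ       4.2887e-04 -6.4331e-04 -6.4331e-04
  eq           0.251      7.394   0.003309
  solve Keq expr → x = -2.1444e-04; check Q = 2.3250e-04
Then add 1.665 M of D.
Step 3:
                   B          D          X
  init         0.251      9.059   0.003309
  Δ       4.0338e-04 -6.0507e-04 -6.0507e-04
  eq          0.2514      9.059   0.002704
  solve Keq expr → x = -2.0169e-04; check Q = 2.3250e-04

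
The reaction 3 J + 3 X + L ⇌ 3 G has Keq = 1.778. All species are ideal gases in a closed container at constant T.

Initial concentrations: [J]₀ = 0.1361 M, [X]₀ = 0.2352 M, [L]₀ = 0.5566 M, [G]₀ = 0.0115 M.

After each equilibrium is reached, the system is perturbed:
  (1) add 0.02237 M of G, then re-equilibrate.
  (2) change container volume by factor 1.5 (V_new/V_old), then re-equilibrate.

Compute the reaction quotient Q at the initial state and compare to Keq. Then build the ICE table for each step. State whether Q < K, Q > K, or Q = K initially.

Q₀ = 0.0833 vs Keq = 1.778 ⇒ Q<K, forward
Step 1:
                   J          X          L          G
  Initial     0.1361     0.2352     0.5566     0.0115
  Change      -0.015     -0.015  -0.004999      0.015
  Equil       0.1211     0.2202     0.5516     0.0265
  solve Keq expr → x = 0.004999; check Q = 1.778
Then add 0.02237 M of G.
Step 2:
                   J          X          L          G
  Initial     0.1211     0.2202     0.5516    0.04887
  Change     0.01643    0.01643   0.005475   -0.01643
  Equil       0.1375     0.2366     0.5571    0.03244
  solve Keq expr → x = -0.005475; check Q = 1.778
Then change container volume by factor 1.5 (V_new/V_old).
Step 3:
                   J          X          L          G
  Initial    0.09169     0.1578     0.3714    0.02163
  Change    0.007356   0.007356   0.002452  -0.007356
  Equil      0.09904     0.1651     0.3738    0.01427
  solve Keq expr → x = -0.002452; check Q = 1.778

Q₀ = 0.0833; Q < K (proceeds forward)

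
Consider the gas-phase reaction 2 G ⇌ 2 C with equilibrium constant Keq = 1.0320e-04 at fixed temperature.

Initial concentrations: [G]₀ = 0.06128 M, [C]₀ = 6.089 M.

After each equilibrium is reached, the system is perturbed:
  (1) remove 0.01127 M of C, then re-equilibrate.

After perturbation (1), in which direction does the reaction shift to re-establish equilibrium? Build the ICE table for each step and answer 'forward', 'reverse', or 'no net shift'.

Q₀ = 9873 vs Keq = 1.0320e-04 ⇒ Q>K, reverse
Step 1:
                   G          C
  init       0.06128      6.089
  Δ            6.027     -6.027
  eq           6.088    0.06185
  solve Keq expr → x = -3.014; check Q = 1.0320e-04
Then remove 0.01127 M of C.
Step 2:
                   G          C
  init         6.088    0.05058
  Δ         -0.01116    0.01116
  eq           6.077    0.06174
  solve Keq expr → x = 0.005578; check Q = 1.0320e-04

Direction: forward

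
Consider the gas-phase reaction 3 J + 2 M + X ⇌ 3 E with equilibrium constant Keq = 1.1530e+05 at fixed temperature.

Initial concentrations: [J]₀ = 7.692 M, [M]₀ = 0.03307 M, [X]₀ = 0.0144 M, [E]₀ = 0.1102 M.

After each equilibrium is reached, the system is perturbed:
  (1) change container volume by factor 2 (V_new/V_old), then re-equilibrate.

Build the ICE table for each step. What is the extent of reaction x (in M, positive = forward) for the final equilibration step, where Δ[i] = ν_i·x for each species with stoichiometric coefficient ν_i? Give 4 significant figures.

Q₀ = 0.1867 vs Keq = 1.1530e+05 ⇒ Q<K, forward
Step 1:
                  J         M         X         E
  I           7.692   0.03307    0.0144    0.1102
  C        -0.04319  -0.02879   -0.0144   0.04319
  E           7.649  0.004278 3.8226e-06    0.1534
  solve Keq expr → x = 0.0144; check Q = 1.1530e+05
Then change container volume by factor 2 (V_new/V_old).
Step 2:
                  J         M         X         E
  I           3.824  0.002139 1.9113e-06   0.07669
  C       3.8973e-05 2.5982e-05 1.2991e-05 -3.8973e-05
  E           3.824  0.002165 1.4902e-05   0.07666
  solve Keq expr → x = -1.2991e-05; check Q = 1.1530e+05

x = -1.2991e-05 M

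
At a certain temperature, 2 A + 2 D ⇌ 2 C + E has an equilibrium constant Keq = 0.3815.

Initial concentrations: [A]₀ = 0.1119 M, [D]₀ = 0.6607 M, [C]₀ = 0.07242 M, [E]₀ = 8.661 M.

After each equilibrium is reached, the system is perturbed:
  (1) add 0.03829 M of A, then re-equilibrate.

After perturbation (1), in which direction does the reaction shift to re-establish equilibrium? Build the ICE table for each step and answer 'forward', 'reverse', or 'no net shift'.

Q₀ = 8.31 vs Keq = 0.3815 ⇒ Q>K, reverse
Step 1:
                   A          D          C          E
  I           0.1119     0.6607    0.07242      8.661
  C          0.04851    0.04851   -0.04851   -0.02426
  E           0.1604     0.7092    0.02391      8.637
  solve Keq expr → x = -0.02426; check Q = 0.3815
Then add 0.03829 M of A.
Step 2:
                   A          D          C          E
  I           0.1987     0.7092    0.02391      8.637
  C        -0.004793  -0.004793   0.004793   0.002397
  E           0.1939     0.7044     0.0287      8.639
  solve Keq expr → x = 0.002397; check Q = 0.3815

Direction: forward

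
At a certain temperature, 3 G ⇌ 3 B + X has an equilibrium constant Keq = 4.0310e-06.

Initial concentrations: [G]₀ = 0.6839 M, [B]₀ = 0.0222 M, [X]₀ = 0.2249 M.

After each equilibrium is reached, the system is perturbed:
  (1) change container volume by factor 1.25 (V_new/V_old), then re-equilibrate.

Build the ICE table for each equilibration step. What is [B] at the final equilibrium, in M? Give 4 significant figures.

Q₀ = 7.6926e-06 vs Keq = 4.0310e-06 ⇒ Q>K, reverse
Step 1:
                   G          B          X
  Initial     0.6839     0.0222     0.2249
  Change    0.004156  -0.004156  -0.001385
  Equil       0.6881    0.01804     0.2235
  solve Keq expr → x = -0.001385; check Q = 4.0310e-06
Then change container volume by factor 1.25 (V_new/V_old).
Step 2:
                   G          B          X
  Initial     0.5504    0.01443     0.1788
  Change   -0.001074   0.001074 3.5798e-04
  Equil       0.5494    0.01551     0.1792
  solve Keq expr → x = 3.5798e-04; check Q = 4.0310e-06

[B]_eq = 0.01551 M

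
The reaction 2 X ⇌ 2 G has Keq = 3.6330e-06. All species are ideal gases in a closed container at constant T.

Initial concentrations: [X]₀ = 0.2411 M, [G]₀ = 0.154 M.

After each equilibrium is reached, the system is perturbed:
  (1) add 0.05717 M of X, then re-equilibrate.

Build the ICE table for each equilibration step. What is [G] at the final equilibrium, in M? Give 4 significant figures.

Q₀ = 0.408 vs Keq = 3.6330e-06 ⇒ Q>K, reverse
Step 1:
                    X           G
  I            0.2411       0.154
  C            0.1532     -0.1532
  E            0.3943  7.5164e-04
  solve Keq expr → x = -0.07662; check Q = 3.6330e-06
Then add 0.05717 M of X.
Step 2:
                    X           G
  I            0.4515  7.5164e-04
  C       -1.0876e-04  1.0876e-04
  E            0.4514  8.6041e-04
  solve Keq expr → x = 5.4381e-05; check Q = 3.6330e-06

[G]_eq = 8.6041e-04 M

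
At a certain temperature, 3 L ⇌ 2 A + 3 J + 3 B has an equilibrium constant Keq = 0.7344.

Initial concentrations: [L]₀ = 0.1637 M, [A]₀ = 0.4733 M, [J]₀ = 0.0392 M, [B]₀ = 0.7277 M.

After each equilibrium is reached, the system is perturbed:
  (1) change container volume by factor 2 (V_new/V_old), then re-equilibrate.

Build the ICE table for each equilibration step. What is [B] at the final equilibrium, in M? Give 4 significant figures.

Q₀ = 0.001185 vs Keq = 0.7344 ⇒ Q<K, forward
Step 1:
                   L          A          J          B
  init        0.1637     0.4733     0.0392     0.7277
  Δ         -0.08811    0.05874    0.08811    0.08811
  eq         0.07559      0.532     0.1273     0.8158
  solve Keq expr → x = 0.02937; check Q = 0.7344
Then change container volume by factor 2 (V_new/V_old).
Step 2:
                   L          A          J          B
  init       0.03779      0.266    0.06366     0.4079
  Δ         -0.02066    0.01377    0.02066    0.02066
  eq         0.01713     0.2798    0.08432     0.4286
  solve Keq expr → x = 0.006887; check Q = 0.7344

[B]_eq = 0.4286 M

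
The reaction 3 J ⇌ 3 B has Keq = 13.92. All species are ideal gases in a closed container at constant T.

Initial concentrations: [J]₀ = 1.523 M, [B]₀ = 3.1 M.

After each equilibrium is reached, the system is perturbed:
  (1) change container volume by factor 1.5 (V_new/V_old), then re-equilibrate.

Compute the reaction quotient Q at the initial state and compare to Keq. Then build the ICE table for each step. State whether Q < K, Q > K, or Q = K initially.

Q₀ = 8.433 vs Keq = 13.92 ⇒ Q<K, forward
Step 1:
                   J          B
  I            1.523        3.1
  C          -0.1655     0.1655
  E            1.357      3.266
  solve Keq expr → x = 0.05517; check Q = 13.92
Then change container volume by factor 1.5 (V_new/V_old).
Step 2:
                   J          B
  I            0.905      2.177
  C                0          0
  E            0.905      2.177
  solve Keq expr → x = 0; check Q = 13.92

Q₀ = 8.433; Q < K (proceeds forward)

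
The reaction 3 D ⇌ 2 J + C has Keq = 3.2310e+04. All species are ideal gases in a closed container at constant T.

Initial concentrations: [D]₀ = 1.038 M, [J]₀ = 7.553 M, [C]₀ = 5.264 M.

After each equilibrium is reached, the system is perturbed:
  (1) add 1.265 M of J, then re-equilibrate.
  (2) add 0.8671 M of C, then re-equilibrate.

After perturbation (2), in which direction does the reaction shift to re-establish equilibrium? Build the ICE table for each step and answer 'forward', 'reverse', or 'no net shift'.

Direction: reverse

Q₀ = 268.5 vs Keq = 3.2310e+04 ⇒ Q<K, forward
Step 1:
                  D         J         C
  I           1.038     7.553     5.264
  C         -0.8141    0.5427    0.2714
  E          0.2239     8.096     5.535
  solve Keq expr → x = 0.2714; check Q = 3.2310e+04
Then add 1.265 M of J.
Step 2:
                  D         J         C
  I          0.2239     9.361     5.535
  C         0.02238  -0.01492 -0.007462
  E          0.2463     9.346     5.528
  solve Keq expr → x = -0.007462; check Q = 3.2310e+04
Then add 0.8671 M of C.
Step 3:
                  D         J         C
  I          0.2463     9.346     6.395
  C         0.01206 -0.008037 -0.004019
  E          0.2584     9.338     6.391
  solve Keq expr → x = -0.004019; check Q = 3.2310e+04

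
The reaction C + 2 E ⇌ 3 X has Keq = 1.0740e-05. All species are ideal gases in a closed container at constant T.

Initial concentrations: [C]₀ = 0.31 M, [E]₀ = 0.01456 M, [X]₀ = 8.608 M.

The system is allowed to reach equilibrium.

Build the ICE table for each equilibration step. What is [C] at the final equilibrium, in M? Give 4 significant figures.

Q₀ = 9.7056e+06 vs Keq = 1.0740e-05 ⇒ Q>K, reverse
Step 1:
                  C         E         X
  init         0.31   0.01456     8.608
  Δ           2.835      5.67    -8.505
  eq          3.145     5.685     0.103
  solve Keq expr → x = -2.835; check Q = 1.0740e-05

[C]_eq = 3.145 M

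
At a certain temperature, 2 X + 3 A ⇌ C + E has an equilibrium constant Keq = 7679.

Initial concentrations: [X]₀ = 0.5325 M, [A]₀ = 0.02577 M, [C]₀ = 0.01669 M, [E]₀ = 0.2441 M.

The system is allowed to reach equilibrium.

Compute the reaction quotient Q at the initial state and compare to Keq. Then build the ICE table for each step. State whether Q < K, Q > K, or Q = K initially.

Q₀ = 839.5 vs Keq = 7679 ⇒ Q<K, forward
Step 1:
                   X          A          C          E
  init        0.5325    0.02577    0.01669     0.2441
  Δ        -0.008199    -0.0123     0.0041     0.0041
  eq          0.5243    0.01347    0.02079     0.2482
  solve Keq expr → x = 0.0041; check Q = 7679

Q₀ = 839.5; Q < K (proceeds forward)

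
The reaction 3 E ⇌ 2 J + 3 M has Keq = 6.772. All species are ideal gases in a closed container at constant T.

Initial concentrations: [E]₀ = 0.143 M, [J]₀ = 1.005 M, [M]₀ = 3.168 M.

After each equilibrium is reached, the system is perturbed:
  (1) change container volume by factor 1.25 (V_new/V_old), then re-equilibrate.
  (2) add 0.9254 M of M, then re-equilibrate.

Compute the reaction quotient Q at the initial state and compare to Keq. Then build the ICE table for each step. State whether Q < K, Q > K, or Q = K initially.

Q₀ = 1.0982e+04 vs Keq = 6.772 ⇒ Q>K, reverse
Step 1:
                    E           J           M
  I             0.143       1.005       3.168
  C            0.7098     -0.4732     -0.7098
  E            0.8528      0.5318       2.458
  solve Keq expr → x = -0.2366; check Q = 6.772
Then change container volume by factor 1.25 (V_new/V_old).
Step 2:
                    E           J           M
  I            0.6823      0.4254       1.967
  C           -0.0491     0.03273      0.0491
  E            0.6332      0.4582       2.016
  solve Keq expr → x = 0.01637; check Q = 6.772
Then add 0.9254 M of M.
Step 3:
                    E           J           M
  I            0.6332      0.4582       2.941
  C            0.1321    -0.08808     -0.1321
  E            0.7653      0.3701       2.809
  solve Keq expr → x = -0.04404; check Q = 6.772

Q₀ = 1.0982e+04; Q > K (proceeds reverse)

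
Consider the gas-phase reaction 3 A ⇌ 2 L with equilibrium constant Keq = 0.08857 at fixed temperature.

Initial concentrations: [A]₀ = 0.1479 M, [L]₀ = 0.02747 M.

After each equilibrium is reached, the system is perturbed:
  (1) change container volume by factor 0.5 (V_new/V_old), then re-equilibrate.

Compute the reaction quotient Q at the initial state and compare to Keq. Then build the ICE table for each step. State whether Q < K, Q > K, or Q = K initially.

Q₀ = 0.2332 vs Keq = 0.08857 ⇒ Q>K, reverse
Step 1:
                   A          L
  init        0.1479    0.02747
  Δ          0.01252  -0.008348
  eq          0.1604    0.01912
  solve Keq expr → x = -0.004174; check Q = 0.08857
Then change container volume by factor 0.5 (V_new/V_old).
Step 2:
                   A          L
  init        0.3208    0.03824
  Δ         -0.01729    0.01153
  eq          0.3036    0.04977
  solve Keq expr → x = 0.005764; check Q = 0.08857

Q₀ = 0.2332; Q > K (proceeds reverse)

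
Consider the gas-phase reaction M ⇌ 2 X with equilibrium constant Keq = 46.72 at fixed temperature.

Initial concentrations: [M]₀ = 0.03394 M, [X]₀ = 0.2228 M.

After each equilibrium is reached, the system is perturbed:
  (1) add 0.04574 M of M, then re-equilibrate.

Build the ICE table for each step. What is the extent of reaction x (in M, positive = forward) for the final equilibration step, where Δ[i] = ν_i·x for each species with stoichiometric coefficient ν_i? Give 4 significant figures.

Q₀ = 1.463 vs Keq = 46.72 ⇒ Q<K, forward
Step 1:
                  M         X
  init      0.03394    0.2228
  Δ        -0.03218   0.06435
  eq       0.001765    0.2872
  solve Keq expr → x = 0.03218; check Q = 46.72
Then add 0.04574 M of M.
Step 2:
                  M         X
  init       0.0475    0.2872
  Δ        -0.04448   0.08895
  eq       0.003028    0.3761
  solve Keq expr → x = 0.04448; check Q = 46.72

x = 0.04448 M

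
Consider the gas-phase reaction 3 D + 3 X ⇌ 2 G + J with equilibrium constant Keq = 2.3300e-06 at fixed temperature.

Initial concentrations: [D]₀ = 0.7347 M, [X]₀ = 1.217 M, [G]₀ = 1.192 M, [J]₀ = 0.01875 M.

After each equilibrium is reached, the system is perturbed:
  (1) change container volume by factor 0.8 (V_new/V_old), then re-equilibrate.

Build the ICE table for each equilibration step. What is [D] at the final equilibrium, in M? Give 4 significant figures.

[D]_eq = 0.9887 M

Q₀ = 0.03727 vs Keq = 2.3300e-06 ⇒ Q>K, reverse
Step 1:
                    D           X           G           J
  init         0.7347       1.217       1.192     0.01875
  Δ           0.05624     0.05624     -0.0375    -0.01875
  eq           0.7909       1.273       1.155  1.7854e-06
  solve Keq expr → x = -0.01875; check Q = 2.3300e-06
Then change container volume by factor 0.8 (V_new/V_old).
Step 2:
                    D           X           G           J
  init         0.9887       1.592       1.443  2.2318e-06
  Δ       -6.3810e-06 -6.3810e-06  4.2540e-06  2.1270e-06
  eq           0.9887       1.592       1.443  4.3588e-06
  solve Keq expr → x = 2.1270e-06; check Q = 2.3300e-06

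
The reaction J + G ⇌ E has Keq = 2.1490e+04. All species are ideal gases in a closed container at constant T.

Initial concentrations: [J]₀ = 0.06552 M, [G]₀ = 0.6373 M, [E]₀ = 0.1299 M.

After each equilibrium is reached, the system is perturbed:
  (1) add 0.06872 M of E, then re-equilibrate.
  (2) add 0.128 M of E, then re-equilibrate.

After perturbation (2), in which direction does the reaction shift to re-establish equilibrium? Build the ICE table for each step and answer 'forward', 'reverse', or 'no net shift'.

Q₀ = 3.111 vs Keq = 2.1490e+04 ⇒ Q<K, forward
Step 1:
                  J         G         E
  Initial   0.06552    0.6373    0.1299
  Change    -0.0655   -0.0655    0.0655
  Equil   1.5902e-05    0.5718    0.1954
  solve Keq expr → x = 0.0655; check Q = 2.1490e+04
Then add 0.06872 M of E.
Step 2:
                  J         G         E
  Initial 1.5902e-05    0.5718    0.2641
  Change  5.5918e-06 5.5918e-06 -5.5918e-06
  Equil   2.1494e-05    0.5718    0.2641
  solve Keq expr → x = -5.5918e-06; check Q = 2.1490e+04
Then add 0.128 M of E.
Step 3:
                  J         G         E
  Initial 2.1494e-05    0.5718    0.3921
  Change  1.0415e-05 1.0415e-05 -1.0415e-05
  Equil   3.1909e-05    0.5718    0.3921
  solve Keq expr → x = -1.0415e-05; check Q = 2.1490e+04

Direction: reverse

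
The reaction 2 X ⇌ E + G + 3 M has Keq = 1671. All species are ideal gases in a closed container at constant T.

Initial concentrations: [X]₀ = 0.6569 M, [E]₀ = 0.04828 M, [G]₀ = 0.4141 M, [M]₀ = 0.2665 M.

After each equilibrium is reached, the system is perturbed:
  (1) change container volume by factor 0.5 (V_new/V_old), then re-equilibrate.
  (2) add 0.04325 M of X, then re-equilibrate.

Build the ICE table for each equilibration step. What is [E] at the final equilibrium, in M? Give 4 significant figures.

[E]_eq = 0.7275 M

Q₀ = 8.7693e-04 vs Keq = 1671 ⇒ Q<K, forward
Step 1:
                  X         E         G         M
  Initial    0.6569   0.04828    0.4141    0.2665
  Change    -0.6396    0.3198    0.3198    0.9595
  Equil     0.01726    0.3681    0.7339     1.226
  solve Keq expr → x = 0.3198; check Q = 1671
Then change container volume by factor 0.5 (V_new/V_old).
Step 2:
                  X         E         G         M
  Initial   0.03452    0.7362     1.468     2.452
  Change    0.05555  -0.02778  -0.02778  -0.08333
  Equil     0.09007    0.7084      1.44     2.369
  solve Keq expr → x = -0.02778; check Q = 1671
Then add 0.04325 M of X.
Step 3:
                  X         E         G         M
  Initial    0.1333    0.7084      1.44     2.369
  Change    -0.0381   0.01905   0.01905   0.05715
  Equil     0.09522    0.7275     1.459     2.426
  solve Keq expr → x = 0.01905; check Q = 1671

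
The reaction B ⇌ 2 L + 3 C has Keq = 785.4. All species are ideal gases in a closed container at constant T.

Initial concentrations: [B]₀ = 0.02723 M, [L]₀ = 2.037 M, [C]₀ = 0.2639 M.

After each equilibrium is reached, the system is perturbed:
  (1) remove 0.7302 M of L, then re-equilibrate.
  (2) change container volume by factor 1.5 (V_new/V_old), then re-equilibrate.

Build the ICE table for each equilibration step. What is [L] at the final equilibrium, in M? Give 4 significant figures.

[L]_eq = 0.9075 M

Q₀ = 2.801 vs Keq = 785.4 ⇒ Q<K, forward
Step 1:
                    B           L           C
  init        0.02723       2.037      0.2639
  Δ            -0.027       0.054       0.081
  eq       2.2841e-04       2.091      0.3449
  solve Keq expr → x = 0.027; check Q = 785.4
Then remove 0.7302 M of L.
Step 2:
                    B           L           C
  init     2.2841e-04       1.361      0.3449
  Δ       -1.3130e-04  2.6261e-04  3.9391e-04
  eq       9.7107e-05       1.361      0.3453
  solve Keq expr → x = 1.3130e-04; check Q = 785.4
Then change container volume by factor 1.5 (V_new/V_old).
Step 3:
                    B           L           C
  init     6.4738e-05      0.9074      0.2302
  Δ       -5.1922e-05  1.0384e-04  1.5576e-04
  eq       1.2817e-05      0.9075      0.2304
  solve Keq expr → x = 5.1922e-05; check Q = 785.4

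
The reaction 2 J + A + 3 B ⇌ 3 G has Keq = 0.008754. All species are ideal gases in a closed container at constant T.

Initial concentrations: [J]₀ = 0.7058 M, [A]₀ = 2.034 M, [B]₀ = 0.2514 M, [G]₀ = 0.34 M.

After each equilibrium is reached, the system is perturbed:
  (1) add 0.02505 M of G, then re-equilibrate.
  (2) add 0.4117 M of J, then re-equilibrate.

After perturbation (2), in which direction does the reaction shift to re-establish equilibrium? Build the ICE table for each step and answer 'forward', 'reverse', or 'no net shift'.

Q₀ = 2.441 vs Keq = 0.008754 ⇒ Q>K, reverse
Step 1:
                    J           A           B           G
  Initial      0.7058       2.034      0.2514        0.34
  Change       0.1508     0.07538      0.2262     -0.2262
  Equil        0.8566       2.109      0.4776      0.1138
  solve Keq expr → x = -0.07538; check Q = 0.008754
Then add 0.02505 M of G.
Step 2:
                    J           A           B           G
  Initial      0.8566       2.109      0.4776      0.1389
  Change      0.01279    0.006394     0.01918    -0.01918
  Equil        0.8694       2.116      0.4967      0.1197
  solve Keq expr → x = -0.006394; check Q = 0.008754
Then add 0.4117 M of J.
Step 3:
                    J           A           B           G
  Initial       1.281       2.116      0.4967      0.1197
  Change     -0.01717   -0.008585    -0.02576     0.02576
  Equil         1.264       2.107       0.471      0.1455
  solve Keq expr → x = 0.008585; check Q = 0.008754

Direction: forward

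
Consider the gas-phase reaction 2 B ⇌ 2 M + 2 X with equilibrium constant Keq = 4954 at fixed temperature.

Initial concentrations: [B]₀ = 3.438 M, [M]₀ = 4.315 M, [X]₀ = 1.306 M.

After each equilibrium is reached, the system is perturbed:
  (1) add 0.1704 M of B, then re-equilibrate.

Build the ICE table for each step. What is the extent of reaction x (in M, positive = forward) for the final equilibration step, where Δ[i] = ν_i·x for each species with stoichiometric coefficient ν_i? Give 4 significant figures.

x = 0.07301 M

Q₀ = 2.687 vs Keq = 4954 ⇒ Q<K, forward
Step 1:
                    B           M           X
  Initial       3.438       4.315       1.306
  Change       -2.992       2.992       2.992
  Equil        0.4462       7.307       4.298
  solve Keq expr → x = 1.496; check Q = 4954
Then add 0.1704 M of B.
Step 2:
                    B           M           X
  Initial      0.6166       7.307       4.298
  Change       -0.146       0.146       0.146
  Equil        0.4705       7.453       4.444
  solve Keq expr → x = 0.07301; check Q = 4954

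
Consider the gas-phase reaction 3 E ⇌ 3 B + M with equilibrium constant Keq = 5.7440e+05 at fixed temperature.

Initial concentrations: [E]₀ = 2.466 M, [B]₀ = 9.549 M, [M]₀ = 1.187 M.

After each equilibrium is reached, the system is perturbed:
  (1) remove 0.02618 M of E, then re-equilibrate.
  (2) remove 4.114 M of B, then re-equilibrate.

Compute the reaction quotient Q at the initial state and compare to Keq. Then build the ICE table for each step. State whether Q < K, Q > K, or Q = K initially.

Q₀ = 68.92; Q < K (proceeds forward)

Q₀ = 68.92 vs Keq = 5.7440e+05 ⇒ Q<K, forward
Step 1:
                    E           B           M
  I             2.466       9.549       1.187
  C            -2.288       2.288      0.7627
  E            0.1779       11.84        1.95
  solve Keq expr → x = 0.7627; check Q = 5.7440e+05
Then remove 0.02618 M of E.
Step 2:
                    E           B           M
  I            0.1517       11.84        1.95
  C           0.02554    -0.02554   -0.008512
  E            0.1773       11.81       1.941
  solve Keq expr → x = -0.008512; check Q = 5.7440e+05
Then remove 4.114 M of B.
Step 3:
                    E           B           M
  I            0.1773       7.698       1.941
  C          -0.06043     0.06043     0.02014
  E            0.1168       7.758       1.961
  solve Keq expr → x = 0.02014; check Q = 5.7440e+05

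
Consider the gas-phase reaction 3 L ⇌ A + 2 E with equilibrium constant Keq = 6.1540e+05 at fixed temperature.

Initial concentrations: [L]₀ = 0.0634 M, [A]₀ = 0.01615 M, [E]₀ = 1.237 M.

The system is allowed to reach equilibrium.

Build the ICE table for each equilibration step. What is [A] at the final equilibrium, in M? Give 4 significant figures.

[A]_eq = 0.03576 M

Q₀ = 96.97 vs Keq = 6.1540e+05 ⇒ Q<K, forward
Step 1:
                   L          A          E
  I           0.0634    0.01615      1.237
  C         -0.05884    0.01961    0.03923
  E         0.004557    0.03576      1.276
  solve Keq expr → x = 0.01961; check Q = 6.1540e+05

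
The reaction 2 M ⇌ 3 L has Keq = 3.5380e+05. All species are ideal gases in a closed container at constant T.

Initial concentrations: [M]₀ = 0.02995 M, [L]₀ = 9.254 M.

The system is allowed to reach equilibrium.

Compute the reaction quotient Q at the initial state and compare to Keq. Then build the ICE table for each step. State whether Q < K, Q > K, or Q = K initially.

Q₀ = 8.8348e+05; Q > K (proceeds reverse)

Q₀ = 8.8348e+05 vs Keq = 3.5380e+05 ⇒ Q>K, reverse
Step 1:
                    M           L
  I           0.02995       9.254
  C           0.01718    -0.02577
  E           0.04713       9.228
  solve Keq expr → x = -0.00859; check Q = 3.5380e+05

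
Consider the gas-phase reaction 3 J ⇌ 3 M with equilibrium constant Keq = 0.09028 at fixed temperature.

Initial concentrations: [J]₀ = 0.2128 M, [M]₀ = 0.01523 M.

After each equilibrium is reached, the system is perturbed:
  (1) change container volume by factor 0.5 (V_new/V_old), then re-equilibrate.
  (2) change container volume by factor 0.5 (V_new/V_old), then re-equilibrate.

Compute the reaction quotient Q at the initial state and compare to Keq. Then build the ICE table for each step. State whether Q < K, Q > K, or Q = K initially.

Q₀ = 3.6659e-04; Q < K (proceeds forward)

Q₀ = 3.6659e-04 vs Keq = 0.09028 ⇒ Q<K, forward
Step 1:
                   J          M
  Initial     0.2128    0.01523
  Change    -0.05539    0.05539
  Equil       0.1574    0.07062
  solve Keq expr → x = 0.01846; check Q = 0.09028
Then change container volume by factor 0.5 (V_new/V_old).
Step 2:
                   J          M
  Initial     0.3148     0.1412
  Change           0          0
  Equil       0.3148     0.1412
  solve Keq expr → x = 0; check Q = 0.09028
Then change container volume by factor 0.5 (V_new/V_old).
Step 3:
                   J          M
  Initial     0.6297     0.2825
  Change           0          0
  Equil       0.6297     0.2825
  solve Keq expr → x = 0; check Q = 0.09028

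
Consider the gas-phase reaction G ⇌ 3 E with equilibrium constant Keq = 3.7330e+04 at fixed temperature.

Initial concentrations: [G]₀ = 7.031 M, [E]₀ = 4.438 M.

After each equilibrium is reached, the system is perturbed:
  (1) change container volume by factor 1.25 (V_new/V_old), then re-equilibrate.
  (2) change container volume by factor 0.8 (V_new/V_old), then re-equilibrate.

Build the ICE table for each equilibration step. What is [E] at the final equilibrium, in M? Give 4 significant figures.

[E]_eq = 24.37 M

Q₀ = 12.43 vs Keq = 3.7330e+04 ⇒ Q<K, forward
Step 1:
                    G           E
  Initial       7.031       4.438
  Change       -6.643       19.93
  Equil        0.3876       24.37
  solve Keq expr → x = 6.643; check Q = 3.7330e+04
Then change container volume by factor 1.25 (V_new/V_old).
Step 2:
                    G           E
  Initial      0.3101       19.49
  Change      -0.1021      0.3064
  Equil         0.208        19.8
  solve Keq expr → x = 0.1021; check Q = 3.7330e+04
Then change container volume by factor 0.8 (V_new/V_old).
Step 3:
                    G           E
  Initial        0.26       24.75
  Change       0.1277      -0.383
  Equil        0.3876       24.37
  solve Keq expr → x = -0.1277; check Q = 3.7330e+04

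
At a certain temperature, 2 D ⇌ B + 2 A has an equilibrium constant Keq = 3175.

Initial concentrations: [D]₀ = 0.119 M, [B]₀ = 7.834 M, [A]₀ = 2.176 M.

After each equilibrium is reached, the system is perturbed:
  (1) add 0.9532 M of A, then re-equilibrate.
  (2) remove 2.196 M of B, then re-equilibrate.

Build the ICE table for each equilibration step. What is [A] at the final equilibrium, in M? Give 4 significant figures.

Q₀ = 2619 vs Keq = 3175 ⇒ Q<K, forward
Step 1:
                  D         B         A
  init        0.119     7.834     2.176
  Δ        -0.01036  0.005181   0.01036
  eq         0.1086     7.839     2.186
  solve Keq expr → x = 0.005181; check Q = 3175
Then add 0.9532 M of A.
Step 2:
                  D         B         A
  init       0.1086     7.839      3.14
  Δ         0.04491  -0.02246  -0.04491
  eq         0.1536     7.817     3.095
  solve Keq expr → x = -0.02246; check Q = 3175
Then remove 2.196 M of B.
Step 3:
                  D         B         A
  init       0.1536     5.621     3.095
  Δ        -0.02228   0.01114   0.02228
  eq         0.1313     5.632     3.117
  solve Keq expr → x = 0.01114; check Q = 3175

[A]_eq = 3.117 M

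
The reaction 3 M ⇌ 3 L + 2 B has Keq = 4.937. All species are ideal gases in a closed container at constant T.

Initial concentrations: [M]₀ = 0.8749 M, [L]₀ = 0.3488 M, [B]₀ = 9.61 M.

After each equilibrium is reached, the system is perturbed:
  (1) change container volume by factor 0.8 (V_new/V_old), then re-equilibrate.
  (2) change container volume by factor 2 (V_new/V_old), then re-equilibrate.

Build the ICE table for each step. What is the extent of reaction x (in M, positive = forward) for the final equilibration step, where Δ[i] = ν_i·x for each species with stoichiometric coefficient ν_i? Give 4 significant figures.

x = 0.02394 M

Q₀ = 5.852 vs Keq = 4.937 ⇒ Q>K, reverse
Step 1:
                    M           L           B
  I            0.8749      0.3488        9.61
  C            0.0138     -0.0138   -0.009203
  E            0.8887       0.335       9.601
  solve Keq expr → x = -0.004601; check Q = 4.937
Then change container volume by factor 0.8 (V_new/V_old).
Step 2:
                    M           L           B
  I             1.111      0.4187          12
  C           0.04324    -0.04324    -0.02882
  E             1.154      0.3755       11.97
  solve Keq expr → x = -0.01441; check Q = 4.937
Then change container volume by factor 2 (V_new/V_old).
Step 3:
                    M           L           B
  I            0.5771      0.1878       5.986
  C          -0.07181     0.07181     0.04788
  E            0.5052      0.2596       6.034
  solve Keq expr → x = 0.02394; check Q = 4.937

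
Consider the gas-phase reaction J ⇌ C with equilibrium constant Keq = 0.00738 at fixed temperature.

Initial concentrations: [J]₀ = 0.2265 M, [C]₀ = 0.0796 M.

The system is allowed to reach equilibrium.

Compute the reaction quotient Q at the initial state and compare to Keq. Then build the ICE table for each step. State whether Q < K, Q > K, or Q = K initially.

Q₀ = 0.3514; Q > K (proceeds reverse)

Q₀ = 0.3514 vs Keq = 0.00738 ⇒ Q>K, reverse
Step 1:
                    J           C
  Initial      0.2265      0.0796
  Change      0.07736    -0.07736
  Equil        0.3039    0.002242
  solve Keq expr → x = -0.07736; check Q = 0.00738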